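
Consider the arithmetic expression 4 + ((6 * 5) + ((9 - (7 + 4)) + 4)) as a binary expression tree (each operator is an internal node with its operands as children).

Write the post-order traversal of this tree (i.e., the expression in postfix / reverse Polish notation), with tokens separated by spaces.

Post-order on an expression tree gives postfix notation: for each operator, emit left operand, right operand, then the operator.

4 6 5 * 9 7 4 + - 4 + + +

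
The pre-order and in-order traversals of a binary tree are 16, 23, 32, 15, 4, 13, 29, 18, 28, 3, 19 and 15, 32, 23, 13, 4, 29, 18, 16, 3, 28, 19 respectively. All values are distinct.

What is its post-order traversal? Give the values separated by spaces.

The first element of pre-order is the root; it splits in-order into left and right subtrees.
Root 16: left subtree has 7 nodes {15, 32, 23, 13, 4, 29, 18}, right has 3 {3, 28, 19}.
  Root 23: left subtree has 2 nodes {15, 32}, right has 4 {13, 4, 29, 18}.
    Root 32: left subtree has 1 node {15}, right has 0 { }.
    Root 4: left subtree has 1 node {13}, right has 2 {29, 18}.
      Root 29: left subtree has 0 nodes { }, right has 1 {18}.
  Root 28: left subtree has 1 node {3}, right has 1 {19}.

15 32 13 18 29 4 23 3 19 28 16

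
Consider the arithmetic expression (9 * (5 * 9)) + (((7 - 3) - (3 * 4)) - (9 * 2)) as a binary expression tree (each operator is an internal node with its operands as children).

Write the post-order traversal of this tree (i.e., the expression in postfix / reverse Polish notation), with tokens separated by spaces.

9 5 9 * * 7 3 - 3 4 * - 9 2 * - +

Post-order on an expression tree gives postfix notation: for each operator, emit left operand, right operand, then the operator.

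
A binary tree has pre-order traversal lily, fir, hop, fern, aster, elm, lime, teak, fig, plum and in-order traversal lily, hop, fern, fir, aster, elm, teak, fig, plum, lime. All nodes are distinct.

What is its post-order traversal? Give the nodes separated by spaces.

The first element of pre-order is the root; it splits in-order into left and right subtrees.
Root lily: left subtree has 0 nodes { }, right has 9 {hop, fern, fir, aster, elm, teak, fig, plum, lime}.
  Root fir: left subtree has 2 nodes {hop, fern}, right has 6 {aster, elm, teak, fig, plum, lime}.
    Root hop: left subtree has 0 nodes { }, right has 1 {fern}.
    Root aster: left subtree has 0 nodes { }, right has 5 {elm, teak, fig, plum, lime}.
      Root elm: left subtree has 0 nodes { }, right has 4 {teak, fig, plum, lime}.
        Root lime: left subtree has 3 nodes {teak, fig, plum}, right has 0 { }.
          Root teak: left subtree has 0 nodes { }, right has 2 {fig, plum}.
            Root fig: left subtree has 0 nodes { }, right has 1 {plum}.

fern hop plum fig teak lime elm aster fir lily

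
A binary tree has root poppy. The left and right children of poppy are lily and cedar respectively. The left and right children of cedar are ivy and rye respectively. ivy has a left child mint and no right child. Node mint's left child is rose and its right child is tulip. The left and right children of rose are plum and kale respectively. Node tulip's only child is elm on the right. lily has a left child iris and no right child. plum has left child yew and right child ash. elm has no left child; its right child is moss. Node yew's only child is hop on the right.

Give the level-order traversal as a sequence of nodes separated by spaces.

Level-order visits nodes level by level from the root, left to right within each level.
Level 0: poppy
Level 1: lily, cedar
Level 2: iris, ivy, rye
Level 3: mint
Level 4: rose, tulip
Level 5: plum, kale, elm
Level 6: yew, ash, moss
Level 7: hop

poppy lily cedar iris ivy rye mint rose tulip plum kale elm yew ash moss hop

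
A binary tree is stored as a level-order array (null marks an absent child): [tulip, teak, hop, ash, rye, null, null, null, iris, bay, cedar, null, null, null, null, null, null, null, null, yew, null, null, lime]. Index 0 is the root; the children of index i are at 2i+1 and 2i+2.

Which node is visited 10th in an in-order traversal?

hop

In-order visits the left subtree, then the node, then the right subtree.
At tulip: go left to teak.
  At teak: go left to ash.
    At ash: no left child.
    Visit ash.
    At ash: go right to iris.
      iris is a leaf — visit iris.
  Visit teak.
  At teak: go right to rye.
    At rye: go left to bay.
      At bay: go left to yew.
        yew is a leaf — visit yew.
      Visit bay.
      At bay: no right child.
    Visit rye.
    At rye: go right to cedar.
      At cedar: no left child.
      Visit cedar.
      At cedar: go right to lime.
        lime is a leaf — visit lime.
Visit tulip.
At tulip: go right to hop.
  hop is a leaf — visit hop.
Full in-order sequence: ash, iris, teak, yew, bay, rye, cedar, lime, tulip, hop.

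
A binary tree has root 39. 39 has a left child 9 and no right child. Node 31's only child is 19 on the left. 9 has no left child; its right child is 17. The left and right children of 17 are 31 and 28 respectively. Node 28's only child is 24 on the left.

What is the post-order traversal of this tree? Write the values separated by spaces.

Post-order visits the left subtree, then the right subtree, then the node.
At 39: go left to 9.
  At 9: no left child.
  At 9: go right to 17.
    At 17: go left to 31.
      At 31: go left to 19.
        19 is a leaf — visit 19.
      At 31: no right child.
      Visit 31.
    At 17: go right to 28.
      At 28: go left to 24.
        24 is a leaf — visit 24.
      At 28: no right child.
      Visit 28.
    Visit 17.
  Visit 9.
At 39: no right child.
Visit 39.

19 31 24 28 17 9 39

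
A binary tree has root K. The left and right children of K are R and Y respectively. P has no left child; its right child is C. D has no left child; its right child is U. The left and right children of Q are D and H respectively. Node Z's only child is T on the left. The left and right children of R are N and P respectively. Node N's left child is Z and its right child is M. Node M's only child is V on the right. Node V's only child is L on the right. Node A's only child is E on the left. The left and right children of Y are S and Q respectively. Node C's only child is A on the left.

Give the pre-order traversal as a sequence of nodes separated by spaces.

K R N Z T M V L P C A E Y S Q D U H

Pre-order visits the node, then its left subtree, then its right subtree.
Visit K.
At K: go left to R.
  Visit R.
  At R: go left to N.
    Visit N.
    At N: go left to Z.
      Visit Z.
      At Z: go left to T.
        T is a leaf — visit T.
      At Z: no right child.
    At N: go right to M.
      Visit M.
      At M: no left child.
      At M: go right to V.
        Visit V.
        At V: no left child.
        At V: go right to L.
          L is a leaf — visit L.
  At R: go right to P.
    Visit P.
    At P: no left child.
    At P: go right to C.
      Visit C.
      At C: go left to A.
        Visit A.
        At A: go left to E.
          E is a leaf — visit E.
        At A: no right child.
      At C: no right child.
At K: go right to Y.
  Visit Y.
  At Y: go left to S.
    S is a leaf — visit S.
  At Y: go right to Q.
    Visit Q.
    At Q: go left to D.
      Visit D.
      At D: no left child.
      At D: go right to U.
        U is a leaf — visit U.
    At Q: go right to H.
      H is a leaf — visit H.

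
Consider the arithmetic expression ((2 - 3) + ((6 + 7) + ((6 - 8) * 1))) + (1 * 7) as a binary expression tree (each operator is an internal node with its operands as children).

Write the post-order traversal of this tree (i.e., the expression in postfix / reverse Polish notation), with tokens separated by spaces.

2 3 - 6 7 + 6 8 - 1 * + + 1 7 * +

Post-order on an expression tree gives postfix notation: for each operator, emit left operand, right operand, then the operator.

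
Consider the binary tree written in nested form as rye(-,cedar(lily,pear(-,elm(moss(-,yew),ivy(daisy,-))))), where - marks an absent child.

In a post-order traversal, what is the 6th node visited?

Post-order visits the left subtree, then the right subtree, then the node.
At rye: no left child.
At rye: go right to cedar.
  At cedar: go left to lily.
    lily is a leaf — visit lily.
  At cedar: go right to pear.
    At pear: no left child.
    At pear: go right to elm.
      At elm: go left to moss.
        At moss: no left child.
        At moss: go right to yew.
          yew is a leaf — visit yew.
        Visit moss.
      At elm: go right to ivy.
        At ivy: go left to daisy.
          daisy is a leaf — visit daisy.
        At ivy: no right child.
        Visit ivy.
      Visit elm.
    Visit pear.
  Visit cedar.
Visit rye.
Full post-order sequence: lily, yew, moss, daisy, ivy, elm, pear, cedar, rye.

elm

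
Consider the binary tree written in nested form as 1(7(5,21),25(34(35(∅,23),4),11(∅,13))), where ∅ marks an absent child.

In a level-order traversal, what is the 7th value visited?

11

Level-order visits nodes level by level from the root, left to right within each level.
Level 0: 1
Level 1: 7, 25
Level 2: 5, 21, 34, 11
Level 3: 35, 4, 13
Level 4: 23
Full level-order sequence: 1, 7, 25, 5, 21, 34, 11, 35, 4, 13, 23.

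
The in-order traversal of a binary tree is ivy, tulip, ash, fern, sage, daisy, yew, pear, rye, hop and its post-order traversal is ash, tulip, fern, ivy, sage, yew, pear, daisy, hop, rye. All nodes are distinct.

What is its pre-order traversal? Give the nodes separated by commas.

The last element of post-order is the root; it splits in-order into left and right subtrees.
Root rye: left subtree has 8 nodes {ivy, tulip, ash, fern, sage, daisy, yew, pear}, right has 1 {hop}.
  Root daisy: left subtree has 5 nodes {ivy, tulip, ash, fern, sage}, right has 2 {yew, pear}.
    Root sage: left subtree has 4 nodes {ivy, tulip, ash, fern}, right has 0 { }.
      Root ivy: left subtree has 0 nodes { }, right has 3 {tulip, ash, fern}.
        Root fern: left subtree has 2 nodes {tulip, ash}, right has 0 { }.
          Root tulip: left subtree has 0 nodes { }, right has 1 {ash}.
    Root pear: left subtree has 1 node {yew}, right has 0 { }.

rye, daisy, sage, ivy, fern, tulip, ash, pear, yew, hop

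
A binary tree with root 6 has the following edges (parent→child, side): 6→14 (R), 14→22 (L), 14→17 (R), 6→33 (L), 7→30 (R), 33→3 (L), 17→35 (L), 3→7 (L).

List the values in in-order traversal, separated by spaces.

7 30 3 33 6 22 14 35 17

In-order visits the left subtree, then the node, then the right subtree.
At 6: go left to 33.
  At 33: go left to 3.
    At 3: go left to 7.
      At 7: no left child.
      Visit 7.
      At 7: go right to 30.
        30 is a leaf — visit 30.
    Visit 3.
    At 3: no right child.
  Visit 33.
  At 33: no right child.
Visit 6.
At 6: go right to 14.
  At 14: go left to 22.
    22 is a leaf — visit 22.
  Visit 14.
  At 14: go right to 17.
    At 17: go left to 35.
      35 is a leaf — visit 35.
    Visit 17.
    At 17: no right child.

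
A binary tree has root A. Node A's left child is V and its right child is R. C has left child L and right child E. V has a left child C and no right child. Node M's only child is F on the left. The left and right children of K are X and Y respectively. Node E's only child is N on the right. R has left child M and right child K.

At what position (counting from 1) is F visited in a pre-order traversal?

Pre-order visits the node, then its left subtree, then its right subtree.
Visit A.
At A: go left to V.
  Visit V.
  At V: go left to C.
    Visit C.
    At C: go left to L.
      L is a leaf — visit L.
    At C: go right to E.
      Visit E.
      At E: no left child.
      At E: go right to N.
        N is a leaf — visit N.
  At V: no right child.
At A: go right to R.
  Visit R.
  At R: go left to M.
    Visit M.
    At M: go left to F.
      F is a leaf — visit F.
    At M: no right child.
  At R: go right to K.
    Visit K.
    At K: go left to X.
      X is a leaf — visit X.
    At K: go right to Y.
      Y is a leaf — visit Y.
Full pre-order sequence: A, V, C, L, E, N, R, M, F, K, X, Y.

9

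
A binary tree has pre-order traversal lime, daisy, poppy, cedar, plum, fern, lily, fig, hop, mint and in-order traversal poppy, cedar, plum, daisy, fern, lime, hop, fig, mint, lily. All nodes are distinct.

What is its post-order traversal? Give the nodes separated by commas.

plum, cedar, poppy, fern, daisy, hop, mint, fig, lily, lime

The first element of pre-order is the root; it splits in-order into left and right subtrees.
Root lime: left subtree has 5 nodes {poppy, cedar, plum, daisy, fern}, right has 4 {hop, fig, mint, lily}.
  Root daisy: left subtree has 3 nodes {poppy, cedar, plum}, right has 1 {fern}.
    Root poppy: left subtree has 0 nodes { }, right has 2 {cedar, plum}.
      Root cedar: left subtree has 0 nodes { }, right has 1 {plum}.
  Root lily: left subtree has 3 nodes {hop, fig, mint}, right has 0 { }.
    Root fig: left subtree has 1 node {hop}, right has 1 {mint}.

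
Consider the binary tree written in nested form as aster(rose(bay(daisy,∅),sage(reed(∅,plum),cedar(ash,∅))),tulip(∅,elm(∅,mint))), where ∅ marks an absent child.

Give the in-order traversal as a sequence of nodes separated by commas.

In-order visits the left subtree, then the node, then the right subtree.
At aster: go left to rose.
  At rose: go left to bay.
    At bay: go left to daisy.
      daisy is a leaf — visit daisy.
    Visit bay.
    At bay: no right child.
  Visit rose.
  At rose: go right to sage.
    At sage: go left to reed.
      At reed: no left child.
      Visit reed.
      At reed: go right to plum.
        plum is a leaf — visit plum.
    Visit sage.
    At sage: go right to cedar.
      At cedar: go left to ash.
        ash is a leaf — visit ash.
      Visit cedar.
      At cedar: no right child.
Visit aster.
At aster: go right to tulip.
  At tulip: no left child.
  Visit tulip.
  At tulip: go right to elm.
    At elm: no left child.
    Visit elm.
    At elm: go right to mint.
      mint is a leaf — visit mint.

daisy, bay, rose, reed, plum, sage, ash, cedar, aster, tulip, elm, mint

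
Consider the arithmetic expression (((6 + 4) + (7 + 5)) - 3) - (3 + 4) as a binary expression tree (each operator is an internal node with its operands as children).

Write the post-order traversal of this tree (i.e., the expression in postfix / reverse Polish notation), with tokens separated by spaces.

Post-order on an expression tree gives postfix notation: for each operator, emit left operand, right operand, then the operator.

6 4 + 7 5 + + 3 - 3 4 + -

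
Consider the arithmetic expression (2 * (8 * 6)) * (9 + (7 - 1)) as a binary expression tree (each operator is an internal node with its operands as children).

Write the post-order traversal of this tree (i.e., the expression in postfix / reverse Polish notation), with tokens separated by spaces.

2 8 6 * * 9 7 1 - + *

Post-order on an expression tree gives postfix notation: for each operator, emit left operand, right operand, then the operator.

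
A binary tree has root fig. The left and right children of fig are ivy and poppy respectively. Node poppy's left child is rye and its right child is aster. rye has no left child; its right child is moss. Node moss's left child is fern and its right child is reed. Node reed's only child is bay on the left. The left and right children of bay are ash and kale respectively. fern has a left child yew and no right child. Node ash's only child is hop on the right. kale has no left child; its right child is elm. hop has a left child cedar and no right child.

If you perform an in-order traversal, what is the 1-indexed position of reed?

In-order visits the left subtree, then the node, then the right subtree.
At fig: go left to ivy.
  ivy is a leaf — visit ivy.
Visit fig.
At fig: go right to poppy.
  At poppy: go left to rye.
    At rye: no left child.
    Visit rye.
    At rye: go right to moss.
      At moss: go left to fern.
        At fern: go left to yew.
          yew is a leaf — visit yew.
        Visit fern.
        At fern: no right child.
      Visit moss.
      At moss: go right to reed.
        At reed: go left to bay.
          At bay: go left to ash.
            At ash: no left child.
            Visit ash.
            At ash: go right to hop.
              At hop: go left to cedar.
                cedar is a leaf — visit cedar.
              Visit hop.
              At hop: no right child.
          Visit bay.
          At bay: go right to kale.
            At kale: no left child.
            Visit kale.
            At kale: go right to elm.
              elm is a leaf — visit elm.
        Visit reed.
        At reed: no right child.
  Visit poppy.
  At poppy: go right to aster.
    aster is a leaf — visit aster.
Full in-order sequence: ivy, fig, rye, yew, fern, moss, ash, cedar, hop, bay, kale, elm, reed, poppy, aster.

13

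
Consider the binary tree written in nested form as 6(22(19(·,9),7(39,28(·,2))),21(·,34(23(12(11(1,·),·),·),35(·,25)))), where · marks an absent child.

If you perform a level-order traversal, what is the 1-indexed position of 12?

13

Level-order visits nodes level by level from the root, left to right within each level.
Level 0: 6
Level 1: 22, 21
Level 2: 19, 7, 34
Level 3: 9, 39, 28, 23, 35
Level 4: 2, 12, 25
Level 5: 11
Level 6: 1
Full level-order sequence: 6, 22, 21, 19, 7, 34, 9, 39, 28, 23, 35, 2, 12, 25, 11, 1.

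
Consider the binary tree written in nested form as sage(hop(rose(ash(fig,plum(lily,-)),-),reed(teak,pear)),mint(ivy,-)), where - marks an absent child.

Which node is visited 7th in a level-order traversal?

ash

Level-order visits nodes level by level from the root, left to right within each level.
Level 0: sage
Level 1: hop, mint
Level 2: rose, reed, ivy
Level 3: ash, teak, pear
Level 4: fig, plum
Level 5: lily
Full level-order sequence: sage, hop, mint, rose, reed, ivy, ash, teak, pear, fig, plum, lily.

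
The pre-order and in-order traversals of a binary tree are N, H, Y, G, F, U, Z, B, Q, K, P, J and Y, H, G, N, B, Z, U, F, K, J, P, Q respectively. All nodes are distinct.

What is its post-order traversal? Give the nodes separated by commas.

The first element of pre-order is the root; it splits in-order into left and right subtrees.
Root N: left subtree has 3 nodes {Y, H, G}, right has 8 {B, Z, U, F, K, J, P, Q}.
  Root H: left subtree has 1 node {Y}, right has 1 {G}.
  Root F: left subtree has 3 nodes {B, Z, U}, right has 4 {K, J, P, Q}.
    Root U: left subtree has 2 nodes {B, Z}, right has 0 { }.
      Root Z: left subtree has 1 node {B}, right has 0 { }.
    Root Q: left subtree has 3 nodes {K, J, P}, right has 0 { }.
      Root K: left subtree has 0 nodes { }, right has 2 {J, P}.
        Root P: left subtree has 1 node {J}, right has 0 { }.

Y, G, H, B, Z, U, J, P, K, Q, F, N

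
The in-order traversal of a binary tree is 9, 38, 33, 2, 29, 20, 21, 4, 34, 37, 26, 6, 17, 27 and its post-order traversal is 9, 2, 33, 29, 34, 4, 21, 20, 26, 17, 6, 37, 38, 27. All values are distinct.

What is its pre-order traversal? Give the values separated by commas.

The last element of post-order is the root; it splits in-order into left and right subtrees.
Root 27: left subtree has 13 nodes {9, 38, 33, 2, 29, 20, 21, 4, 34, 37, 26, 6, 17}, right has 0 { }.
  Root 38: left subtree has 1 node {9}, right has 11 {33, 2, 29, 20, 21, 4, 34, 37, 26, 6, 17}.
    Root 37: left subtree has 7 nodes {33, 2, 29, 20, 21, 4, 34}, right has 3 {26, 6, 17}.
      Root 20: left subtree has 3 nodes {33, 2, 29}, right has 3 {21, 4, 34}.
        Root 29: left subtree has 2 nodes {33, 2}, right has 0 { }.
          Root 33: left subtree has 0 nodes { }, right has 1 {2}.
        Root 21: left subtree has 0 nodes { }, right has 2 {4, 34}.
          Root 4: left subtree has 0 nodes { }, right has 1 {34}.
      Root 6: left subtree has 1 node {26}, right has 1 {17}.

27, 38, 9, 37, 20, 29, 33, 2, 21, 4, 34, 6, 26, 17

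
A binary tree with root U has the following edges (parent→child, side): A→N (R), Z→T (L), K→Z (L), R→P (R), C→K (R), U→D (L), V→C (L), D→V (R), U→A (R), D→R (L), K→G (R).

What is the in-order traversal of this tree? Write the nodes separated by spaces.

In-order visits the left subtree, then the node, then the right subtree.
At U: go left to D.
  At D: go left to R.
    At R: no left child.
    Visit R.
    At R: go right to P.
      P is a leaf — visit P.
  Visit D.
  At D: go right to V.
    At V: go left to C.
      At C: no left child.
      Visit C.
      At C: go right to K.
        At K: go left to Z.
          At Z: go left to T.
            T is a leaf — visit T.
          Visit Z.
          At Z: no right child.
        Visit K.
        At K: go right to G.
          G is a leaf — visit G.
    Visit V.
    At V: no right child.
Visit U.
At U: go right to A.
  At A: no left child.
  Visit A.
  At A: go right to N.
    N is a leaf — visit N.

R P D C T Z K G V U A N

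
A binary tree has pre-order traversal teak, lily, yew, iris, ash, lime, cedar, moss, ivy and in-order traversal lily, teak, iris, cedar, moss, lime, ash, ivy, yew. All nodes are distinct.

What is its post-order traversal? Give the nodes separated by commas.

The first element of pre-order is the root; it splits in-order into left and right subtrees.
Root teak: left subtree has 1 node {lily}, right has 7 {iris, cedar, moss, lime, ash, ivy, yew}.
  Root yew: left subtree has 6 nodes {iris, cedar, moss, lime, ash, ivy}, right has 0 { }.
    Root iris: left subtree has 0 nodes { }, right has 5 {cedar, moss, lime, ash, ivy}.
      Root ash: left subtree has 3 nodes {cedar, moss, lime}, right has 1 {ivy}.
        Root lime: left subtree has 2 nodes {cedar, moss}, right has 0 { }.
          Root cedar: left subtree has 0 nodes { }, right has 1 {moss}.

lily, moss, cedar, lime, ivy, ash, iris, yew, teak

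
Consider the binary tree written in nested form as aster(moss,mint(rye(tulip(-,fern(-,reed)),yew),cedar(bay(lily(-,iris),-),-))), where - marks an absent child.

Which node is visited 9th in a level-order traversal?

Level-order visits nodes level by level from the root, left to right within each level.
Level 0: aster
Level 1: moss, mint
Level 2: rye, cedar
Level 3: tulip, yew, bay
Level 4: fern, lily
Level 5: reed, iris
Full level-order sequence: aster, moss, mint, rye, cedar, tulip, yew, bay, fern, lily, reed, iris.

fern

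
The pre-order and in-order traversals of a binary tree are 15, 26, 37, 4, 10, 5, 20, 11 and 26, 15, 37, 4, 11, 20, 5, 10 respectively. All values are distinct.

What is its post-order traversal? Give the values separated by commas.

The first element of pre-order is the root; it splits in-order into left and right subtrees.
Root 15: left subtree has 1 node {26}, right has 6 {37, 4, 11, 20, 5, 10}.
  Root 37: left subtree has 0 nodes { }, right has 5 {4, 11, 20, 5, 10}.
    Root 4: left subtree has 0 nodes { }, right has 4 {11, 20, 5, 10}.
      Root 10: left subtree has 3 nodes {11, 20, 5}, right has 0 { }.
        Root 5: left subtree has 2 nodes {11, 20}, right has 0 { }.
          Root 20: left subtree has 1 node {11}, right has 0 { }.

26, 11, 20, 5, 10, 4, 37, 15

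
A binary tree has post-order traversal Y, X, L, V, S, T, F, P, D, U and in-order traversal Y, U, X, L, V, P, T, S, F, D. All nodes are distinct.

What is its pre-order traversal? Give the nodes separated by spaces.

The last element of post-order is the root; it splits in-order into left and right subtrees.
Root U: left subtree has 1 node {Y}, right has 8 {X, L, V, P, T, S, F, D}.
  Root D: left subtree has 7 nodes {X, L, V, P, T, S, F}, right has 0 { }.
    Root P: left subtree has 3 nodes {X, L, V}, right has 3 {T, S, F}.
      Root V: left subtree has 2 nodes {X, L}, right has 0 { }.
        Root L: left subtree has 1 node {X}, right has 0 { }.
      Root F: left subtree has 2 nodes {T, S}, right has 0 { }.
        Root T: left subtree has 0 nodes { }, right has 1 {S}.

U Y D P V L X F T S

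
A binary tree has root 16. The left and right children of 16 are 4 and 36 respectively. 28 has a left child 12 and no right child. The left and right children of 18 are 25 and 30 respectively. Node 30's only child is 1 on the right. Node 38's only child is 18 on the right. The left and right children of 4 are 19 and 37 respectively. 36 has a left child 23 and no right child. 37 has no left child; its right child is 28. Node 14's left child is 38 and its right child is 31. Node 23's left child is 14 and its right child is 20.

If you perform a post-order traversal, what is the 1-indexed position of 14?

Post-order visits the left subtree, then the right subtree, then the node.
At 16: go left to 4.
  At 4: go left to 19.
    19 is a leaf — visit 19.
  At 4: go right to 37.
    At 37: no left child.
    At 37: go right to 28.
      At 28: go left to 12.
        12 is a leaf — visit 12.
      At 28: no right child.
      Visit 28.
    Visit 37.
  Visit 4.
At 16: go right to 36.
  At 36: go left to 23.
    At 23: go left to 14.
      At 14: go left to 38.
        At 38: no left child.
        At 38: go right to 18.
          At 18: go left to 25.
            25 is a leaf — visit 25.
          At 18: go right to 30.
            At 30: no left child.
            At 30: go right to 1.
              1 is a leaf — visit 1.
            Visit 30.
          Visit 18.
        Visit 38.
      At 14: go right to 31.
        31 is a leaf — visit 31.
      Visit 14.
    At 23: go right to 20.
      20 is a leaf — visit 20.
    Visit 23.
  At 36: no right child.
  Visit 36.
Visit 16.
Full post-order sequence: 19, 12, 28, 37, 4, 25, 1, 30, 18, 38, 31, 14, 20, 23, 36, 16.

12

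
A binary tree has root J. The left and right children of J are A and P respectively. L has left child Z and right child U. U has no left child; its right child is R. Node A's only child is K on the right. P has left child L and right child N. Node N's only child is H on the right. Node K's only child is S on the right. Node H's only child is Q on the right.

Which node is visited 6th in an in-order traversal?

L

In-order visits the left subtree, then the node, then the right subtree.
At J: go left to A.
  At A: no left child.
  Visit A.
  At A: go right to K.
    At K: no left child.
    Visit K.
    At K: go right to S.
      S is a leaf — visit S.
Visit J.
At J: go right to P.
  At P: go left to L.
    At L: go left to Z.
      Z is a leaf — visit Z.
    Visit L.
    At L: go right to U.
      At U: no left child.
      Visit U.
      At U: go right to R.
        R is a leaf — visit R.
  Visit P.
  At P: go right to N.
    At N: no left child.
    Visit N.
    At N: go right to H.
      At H: no left child.
      Visit H.
      At H: go right to Q.
        Q is a leaf — visit Q.
Full in-order sequence: A, K, S, J, Z, L, U, R, P, N, H, Q.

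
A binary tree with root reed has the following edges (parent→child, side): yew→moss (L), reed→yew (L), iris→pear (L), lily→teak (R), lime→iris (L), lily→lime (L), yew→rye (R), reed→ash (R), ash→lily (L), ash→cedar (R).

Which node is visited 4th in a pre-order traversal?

Pre-order visits the node, then its left subtree, then its right subtree.
Visit reed.
At reed: go left to yew.
  Visit yew.
  At yew: go left to moss.
    moss is a leaf — visit moss.
  At yew: go right to rye.
    rye is a leaf — visit rye.
At reed: go right to ash.
  Visit ash.
  At ash: go left to lily.
    Visit lily.
    At lily: go left to lime.
      Visit lime.
      At lime: go left to iris.
        Visit iris.
        At iris: go left to pear.
          pear is a leaf — visit pear.
        At iris: no right child.
      At lime: no right child.
    At lily: go right to teak.
      teak is a leaf — visit teak.
  At ash: go right to cedar.
    cedar is a leaf — visit cedar.
Full pre-order sequence: reed, yew, moss, rye, ash, lily, lime, iris, pear, teak, cedar.

rye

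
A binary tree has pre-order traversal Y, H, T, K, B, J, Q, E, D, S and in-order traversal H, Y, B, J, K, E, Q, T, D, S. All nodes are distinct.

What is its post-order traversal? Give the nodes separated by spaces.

H J B E Q K S D T Y

The first element of pre-order is the root; it splits in-order into left and right subtrees.
Root Y: left subtree has 1 node {H}, right has 8 {B, J, K, E, Q, T, D, S}.
  Root T: left subtree has 5 nodes {B, J, K, E, Q}, right has 2 {D, S}.
    Root K: left subtree has 2 nodes {B, J}, right has 2 {E, Q}.
      Root B: left subtree has 0 nodes { }, right has 1 {J}.
      Root Q: left subtree has 1 node {E}, right has 0 { }.
    Root D: left subtree has 0 nodes { }, right has 1 {S}.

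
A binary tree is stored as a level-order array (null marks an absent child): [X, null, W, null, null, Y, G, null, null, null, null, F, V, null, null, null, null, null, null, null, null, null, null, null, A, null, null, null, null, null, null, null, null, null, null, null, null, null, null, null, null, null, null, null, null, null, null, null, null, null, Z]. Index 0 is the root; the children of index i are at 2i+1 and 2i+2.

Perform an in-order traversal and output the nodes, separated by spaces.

X F A Z Y V W G

In-order visits the left subtree, then the node, then the right subtree.
At X: no left child.
Visit X.
At X: go right to W.
  At W: go left to Y.
    At Y: go left to F.
      At F: no left child.
      Visit F.
      At F: go right to A.
        At A: no left child.
        Visit A.
        At A: go right to Z.
          Z is a leaf — visit Z.
    Visit Y.
    At Y: go right to V.
      V is a leaf — visit V.
  Visit W.
  At W: go right to G.
    G is a leaf — visit G.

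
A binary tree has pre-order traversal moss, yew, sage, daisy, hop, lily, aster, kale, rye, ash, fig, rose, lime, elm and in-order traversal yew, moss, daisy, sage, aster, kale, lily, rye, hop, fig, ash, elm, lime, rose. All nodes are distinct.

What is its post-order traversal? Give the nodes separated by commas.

yew, daisy, kale, aster, rye, lily, fig, elm, lime, rose, ash, hop, sage, moss

The first element of pre-order is the root; it splits in-order into left and right subtrees.
Root moss: left subtree has 1 node {yew}, right has 12 {daisy, sage, aster, kale, lily, rye, hop, fig, ash, elm, lime, rose}.
  Root sage: left subtree has 1 node {daisy}, right has 10 {aster, kale, lily, rye, hop, fig, ash, elm, lime, rose}.
    Root hop: left subtree has 4 nodes {aster, kale, lily, rye}, right has 5 {fig, ash, elm, lime, rose}.
      Root lily: left subtree has 2 nodes {aster, kale}, right has 1 {rye}.
        Root aster: left subtree has 0 nodes { }, right has 1 {kale}.
      Root ash: left subtree has 1 node {fig}, right has 3 {elm, lime, rose}.
        Root rose: left subtree has 2 nodes {elm, lime}, right has 0 { }.
          Root lime: left subtree has 1 node {elm}, right has 0 { }.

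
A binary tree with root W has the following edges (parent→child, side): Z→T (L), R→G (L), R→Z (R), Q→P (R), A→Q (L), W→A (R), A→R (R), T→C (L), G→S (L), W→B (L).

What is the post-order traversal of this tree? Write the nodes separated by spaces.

Post-order visits the left subtree, then the right subtree, then the node.
At W: go left to B.
  B is a leaf — visit B.
At W: go right to A.
  At A: go left to Q.
    At Q: no left child.
    At Q: go right to P.
      P is a leaf — visit P.
    Visit Q.
  At A: go right to R.
    At R: go left to G.
      At G: go left to S.
        S is a leaf — visit S.
      At G: no right child.
      Visit G.
    At R: go right to Z.
      At Z: go left to T.
        At T: go left to C.
          C is a leaf — visit C.
        At T: no right child.
        Visit T.
      At Z: no right child.
      Visit Z.
    Visit R.
  Visit A.
Visit W.

B P Q S G C T Z R A W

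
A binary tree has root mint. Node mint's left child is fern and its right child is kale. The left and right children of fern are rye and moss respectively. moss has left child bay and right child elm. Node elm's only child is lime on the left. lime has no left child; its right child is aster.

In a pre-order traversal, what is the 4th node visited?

Pre-order visits the node, then its left subtree, then its right subtree.
Visit mint.
At mint: go left to fern.
  Visit fern.
  At fern: go left to rye.
    rye is a leaf — visit rye.
  At fern: go right to moss.
    Visit moss.
    At moss: go left to bay.
      bay is a leaf — visit bay.
    At moss: go right to elm.
      Visit elm.
      At elm: go left to lime.
        Visit lime.
        At lime: no left child.
        At lime: go right to aster.
          aster is a leaf — visit aster.
      At elm: no right child.
At mint: go right to kale.
  kale is a leaf — visit kale.
Full pre-order sequence: mint, fern, rye, moss, bay, elm, lime, aster, kale.

moss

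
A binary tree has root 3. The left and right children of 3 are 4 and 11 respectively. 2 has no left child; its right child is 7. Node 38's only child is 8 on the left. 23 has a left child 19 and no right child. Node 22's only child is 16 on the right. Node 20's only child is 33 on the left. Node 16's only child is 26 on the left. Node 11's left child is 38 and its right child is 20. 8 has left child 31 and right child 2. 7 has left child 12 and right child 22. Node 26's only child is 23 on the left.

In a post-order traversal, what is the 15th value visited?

Post-order visits the left subtree, then the right subtree, then the node.
At 3: go left to 4.
  4 is a leaf — visit 4.
At 3: go right to 11.
  At 11: go left to 38.
    At 38: go left to 8.
      At 8: go left to 31.
        31 is a leaf — visit 31.
      At 8: go right to 2.
        At 2: no left child.
        At 2: go right to 7.
          At 7: go left to 12.
            12 is a leaf — visit 12.
          At 7: go right to 22.
            At 22: no left child.
            At 22: go right to 16.
              At 16: go left to 26.
                At 26: go left to 23.
                  At 23: go left to 19.
                    19 is a leaf — visit 19.
                  At 23: no right child.
                  Visit 23.
                At 26: no right child.
                Visit 26.
              At 16: no right child.
              Visit 16.
            Visit 22.
          Visit 7.
        Visit 2.
      Visit 8.
    At 38: no right child.
    Visit 38.
  At 11: go right to 20.
    At 20: go left to 33.
      33 is a leaf — visit 33.
    At 20: no right child.
    Visit 20.
  Visit 11.
Visit 3.
Full post-order sequence: 4, 31, 12, 19, 23, 26, 16, 22, 7, 2, 8, 38, 33, 20, 11, 3.

11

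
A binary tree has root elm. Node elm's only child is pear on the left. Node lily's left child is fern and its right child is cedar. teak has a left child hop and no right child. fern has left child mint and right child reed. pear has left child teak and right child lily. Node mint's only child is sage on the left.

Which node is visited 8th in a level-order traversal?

Level-order visits nodes level by level from the root, left to right within each level.
Level 0: elm
Level 1: pear
Level 2: teak, lily
Level 3: hop, fern, cedar
Level 4: mint, reed
Level 5: sage
Full level-order sequence: elm, pear, teak, lily, hop, fern, cedar, mint, reed, sage.

mint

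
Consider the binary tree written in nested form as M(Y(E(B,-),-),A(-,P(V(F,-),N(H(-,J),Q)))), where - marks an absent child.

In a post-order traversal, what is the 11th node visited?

Post-order visits the left subtree, then the right subtree, then the node.
At M: go left to Y.
  At Y: go left to E.
    At E: go left to B.
      B is a leaf — visit B.
    At E: no right child.
    Visit E.
  At Y: no right child.
  Visit Y.
At M: go right to A.
  At A: no left child.
  At A: go right to P.
    At P: go left to V.
      At V: go left to F.
        F is a leaf — visit F.
      At V: no right child.
      Visit V.
    At P: go right to N.
      At N: go left to H.
        At H: no left child.
        At H: go right to J.
          J is a leaf — visit J.
        Visit H.
      At N: go right to Q.
        Q is a leaf — visit Q.
      Visit N.
    Visit P.
  Visit A.
Visit M.
Full post-order sequence: B, E, Y, F, V, J, H, Q, N, P, A, M.

A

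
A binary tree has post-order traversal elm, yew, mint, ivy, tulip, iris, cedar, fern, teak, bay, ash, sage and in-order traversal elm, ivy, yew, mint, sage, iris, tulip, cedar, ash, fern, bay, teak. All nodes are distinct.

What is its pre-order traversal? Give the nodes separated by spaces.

The last element of post-order is the root; it splits in-order into left and right subtrees.
Root sage: left subtree has 4 nodes {elm, ivy, yew, mint}, right has 7 {iris, tulip, cedar, ash, fern, bay, teak}.
  Root ivy: left subtree has 1 node {elm}, right has 2 {yew, mint}.
    Root mint: left subtree has 1 node {yew}, right has 0 { }.
  Root ash: left subtree has 3 nodes {iris, tulip, cedar}, right has 3 {fern, bay, teak}.
    Root cedar: left subtree has 2 nodes {iris, tulip}, right has 0 { }.
      Root iris: left subtree has 0 nodes { }, right has 1 {tulip}.
    Root bay: left subtree has 1 node {fern}, right has 1 {teak}.

sage ivy elm mint yew ash cedar iris tulip bay fern teak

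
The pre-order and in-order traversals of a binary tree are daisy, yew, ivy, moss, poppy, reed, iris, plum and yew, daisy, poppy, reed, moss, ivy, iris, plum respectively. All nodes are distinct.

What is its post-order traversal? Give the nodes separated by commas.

yew, reed, poppy, moss, plum, iris, ivy, daisy

The first element of pre-order is the root; it splits in-order into left and right subtrees.
Root daisy: left subtree has 1 node {yew}, right has 6 {poppy, reed, moss, ivy, iris, plum}.
  Root ivy: left subtree has 3 nodes {poppy, reed, moss}, right has 2 {iris, plum}.
    Root moss: left subtree has 2 nodes {poppy, reed}, right has 0 { }.
      Root poppy: left subtree has 0 nodes { }, right has 1 {reed}.
    Root iris: left subtree has 0 nodes { }, right has 1 {plum}.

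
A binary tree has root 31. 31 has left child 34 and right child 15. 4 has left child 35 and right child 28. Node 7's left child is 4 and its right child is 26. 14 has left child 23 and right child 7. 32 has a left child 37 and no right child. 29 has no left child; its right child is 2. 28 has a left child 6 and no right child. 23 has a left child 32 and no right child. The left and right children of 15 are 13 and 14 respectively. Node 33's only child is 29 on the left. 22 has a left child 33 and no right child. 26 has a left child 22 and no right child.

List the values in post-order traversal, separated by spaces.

Post-order visits the left subtree, then the right subtree, then the node.
At 31: go left to 34.
  34 is a leaf — visit 34.
At 31: go right to 15.
  At 15: go left to 13.
    13 is a leaf — visit 13.
  At 15: go right to 14.
    At 14: go left to 23.
      At 23: go left to 32.
        At 32: go left to 37.
          37 is a leaf — visit 37.
        At 32: no right child.
        Visit 32.
      At 23: no right child.
      Visit 23.
    At 14: go right to 7.
      At 7: go left to 4.
        At 4: go left to 35.
          35 is a leaf — visit 35.
        At 4: go right to 28.
          At 28: go left to 6.
            6 is a leaf — visit 6.
          At 28: no right child.
          Visit 28.
        Visit 4.
      At 7: go right to 26.
        At 26: go left to 22.
          At 22: go left to 33.
            At 33: go left to 29.
              At 29: no left child.
              At 29: go right to 2.
                2 is a leaf — visit 2.
              Visit 29.
            At 33: no right child.
            Visit 33.
          At 22: no right child.
          Visit 22.
        At 26: no right child.
        Visit 26.
      Visit 7.
    Visit 14.
  Visit 15.
Visit 31.

34 13 37 32 23 35 6 28 4 2 29 33 22 26 7 14 15 31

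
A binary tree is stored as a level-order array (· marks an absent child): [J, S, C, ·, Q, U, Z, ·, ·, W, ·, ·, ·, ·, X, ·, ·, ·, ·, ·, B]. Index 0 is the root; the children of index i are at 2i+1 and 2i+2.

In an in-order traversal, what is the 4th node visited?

In-order visits the left subtree, then the node, then the right subtree.
At J: go left to S.
  At S: no left child.
  Visit S.
  At S: go right to Q.
    At Q: go left to W.
      At W: no left child.
      Visit W.
      At W: go right to B.
        B is a leaf — visit B.
    Visit Q.
    At Q: no right child.
Visit J.
At J: go right to C.
  At C: go left to U.
    U is a leaf — visit U.
  Visit C.
  At C: go right to Z.
    At Z: no left child.
    Visit Z.
    At Z: go right to X.
      X is a leaf — visit X.
Full in-order sequence: S, W, B, Q, J, U, C, Z, X.

Q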